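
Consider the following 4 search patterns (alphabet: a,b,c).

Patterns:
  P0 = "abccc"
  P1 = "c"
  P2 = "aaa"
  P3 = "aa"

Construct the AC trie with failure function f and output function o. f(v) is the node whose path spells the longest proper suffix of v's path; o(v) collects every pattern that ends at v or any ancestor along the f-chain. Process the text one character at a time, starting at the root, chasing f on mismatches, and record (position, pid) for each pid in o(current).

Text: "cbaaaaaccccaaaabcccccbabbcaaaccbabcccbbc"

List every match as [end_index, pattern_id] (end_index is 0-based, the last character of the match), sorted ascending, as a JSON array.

Build automaton:
Trie (insert patterns):
  n0 'ε': a→1 c→6
  n1 'a': a→7 b→2
  n2 'ab': c→3
  n3 'abc': c→4
  n4 'abcc': c→5
  n5 'abccc': ·  [P0 ends]
  n6 'c': ·  [P1 ends]
  n7 'aa': a→8  [P3 ends]
  n8 'aaa': ·  [P2 ends]

BFS fail/out derivation:
  fail(1) 'a': from fail(0)=0 chase 'a': 0 ⇒ 0;  out=∅∪out(0)=∅
  fail(6) 'c': from fail(0)=0 chase 'c': 0 ⇒ 0;  out={1}∪out(0)={1}
  fail(2) 'ab': from fail(1)=0 chase 'b': 0 ⇒ 0;  out=∅∪out(0)=∅
  fail(7) 'aa': from fail(1)=0 chase 'a': 0 ⇒ 1;  out={3}∪out(1)={3}
  fail(3) 'abc': from fail(2)=0 chase 'c': 0 ⇒ 6;  out=∅∪out(6)={1}
  fail(8) 'aaa': from fail(7)=1 chase 'a': 1 ⇒ 7;  out={2}∪out(7)={2,3}
  fail(4) 'abcc': from fail(3)=6 chase 'c': 6→0 ⇒ 6;  out=∅∪out(6)={1}
  fail(5) 'abccc': from fail(4)=6 chase 'c': 6→0 ⇒ 6;  out={0}∪out(6)={0,1}

Run:
[0] read 'c'  n0⇒n6  → match P1@[0:0]
[1] read 'b'  n6⇒n0 (fail-walked)
[2] read 'a'  n0⇒n1
[3] read 'a'  n1⇒n7  → match P3@[2:3]
[4] read 'a'  n7⇒n8  → match P2@[2:4],P3@[3:4]
[5] read 'a'  n8⇒n8 (fail-walked)  → match P2@[3:5],P3@[4:5]
[6] read 'a'  n8⇒n8 (fail-walked)  → match P2@[4:6],P3@[5:6]
[7] read 'c'  n8⇒n6 (fail-walked)  → match P1@[7:7]
[8] read 'c'  n6⇒n6 (fail-walked)  → match P1@[8:8]
[9] read 'c'  n6⇒n6 (fail-walked)  → match P1@[9:9]
[10] read 'c'  n6⇒n6 (fail-walked)  → match P1@[10:10]
[11] read 'a'  n6⇒n1 (fail-walked)
[12] read 'a'  n1⇒n7  → match P3@[11:12]
[13] read 'a'  n7⇒n8  → match P2@[11:13],P3@[12:13]
[14] read 'a'  n8⇒n8 (fail-walked)  → match P2@[12:14],P3@[13:14]
[15] read 'b'  n8⇒n2 (fail-walked)
[16] read 'c'  n2⇒n3  → match P1@[16:16]
[17] read 'c'  n3⇒n4  → match P1@[17:17]
[18] read 'c'  n4⇒n5  → match P0@[14:18],P1@[18:18]
[19] read 'c'  n5⇒n6 (fail-walked)  → match P1@[19:19]
[20] read 'c'  n6⇒n6 (fail-walked)  → match P1@[20:20]
[21] read 'b'  n6⇒n0 (fail-walked)
[22] read 'a'  n0⇒n1
[23] read 'b'  n1⇒n2
[24] read 'b'  n2⇒n0 (fail-walked)
[25] read 'c'  n0⇒n6  → match P1@[25:25]
[26] read 'a'  n6⇒n1 (fail-walked)
[27] read 'a'  n1⇒n7  → match P3@[26:27]
[28] read 'a'  n7⇒n8  → match P2@[26:28],P3@[27:28]
[29] read 'c'  n8⇒n6 (fail-walked)  → match P1@[29:29]
[30] read 'c'  n6⇒n6 (fail-walked)  → match P1@[30:30]
[31] read 'b'  n6⇒n0 (fail-walked)
[32] read 'a'  n0⇒n1
[33] read 'b'  n1⇒n2
[34] read 'c'  n2⇒n3  → match P1@[34:34]
[35] read 'c'  n3⇒n4  → match P1@[35:35]
[36] read 'c'  n4⇒n5  → match P0@[32:36],P1@[36:36]
[37] read 'b'  n5⇒n0 (fail-walked)
[38] read 'b'  n0⇒n0
[39] read 'c'  n0⇒n6  → match P1@[39:39]

Result: [[0,1],[3,3],[4,2],[4,3],[5,2],[5,3],[6,2],[6,3],[7,1],[8,1],[9,1],[10,1],[12,3],[13,2],[13,3],[14,2],[14,3],[16,1],[17,1],[18,0],[18,1],[19,1],[20,1],[25,1],[27,3],[28,2],[28,3],[29,1],[30,1],[34,1],[35,1],[36,0],[36,1],[39,1]]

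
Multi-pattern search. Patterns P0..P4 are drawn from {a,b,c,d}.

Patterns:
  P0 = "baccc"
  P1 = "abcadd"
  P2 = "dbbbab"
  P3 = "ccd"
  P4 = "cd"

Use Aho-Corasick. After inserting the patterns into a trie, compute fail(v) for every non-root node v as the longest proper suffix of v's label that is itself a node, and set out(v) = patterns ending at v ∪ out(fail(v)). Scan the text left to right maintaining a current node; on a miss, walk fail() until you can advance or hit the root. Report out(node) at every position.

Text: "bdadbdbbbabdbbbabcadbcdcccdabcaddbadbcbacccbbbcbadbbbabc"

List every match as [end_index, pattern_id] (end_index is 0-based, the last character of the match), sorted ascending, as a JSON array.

Build automaton:
Trie nodes:
  0='ε' goto a→6 b→1 c→18 d→12
  1='b' goto a→2
  2='ba' goto c→3
  3='bac' goto c→4
  4='bacc' goto c→5
  5='baccc' goto ·  [P0 ends]
  6='a' goto b→7
  7='ab' goto c→8
  8='abc' goto a→9
  9='abca' goto d→10
  10='abcad' goto d→11
  11='abcadd' goto ·  [P1 ends]
  12='d' goto b→13
  13='db' goto b→14
  14='dbb' goto b→15
  15='dbbb' goto a→16
  16='dbbba' goto b→17
  17='dbbbab' goto ·  [P2 ends]
  18='c' goto c→19 d→21
  19='cc' goto d→20
  20='ccd' goto ·  [P3 ends]
  21='cd' goto ·  [P4 ends]

BFS fail/out derivation:
  n1('b'): parent n0 fail=0; on 'b' 0 → fail=0;  out ∅∪∅=∅
  n6('a'): parent n0 fail=0; on 'a' 0 → fail=0;  out ∅∪∅=∅
  n12('d'): parent n0 fail=0; on 'd' 0 → fail=0;  out ∅∪∅=∅
  n18('c'): parent n0 fail=0; on 'c' 0 → fail=0;  out ∅∪∅=∅
  n2('ba'): parent n1 fail=0; on 'a' 0 → fail=6;  out ∅∪∅=∅
  n7('ab'): parent n6 fail=0; on 'b' 0 → fail=1;  out ∅∪∅=∅
  n13('db'): parent n12 fail=0; on 'b' 0 → fail=1;  out ∅∪∅=∅
  n19('cc'): parent n18 fail=0; on 'c' 0 → fail=18;  out ∅∪∅=∅
  n21('cd'): parent n18 fail=0; on 'd' 0 → fail=12;  out {4}∪∅={4}
  n3('bac'): parent n2 fail=6; on 'c' 6→0 → fail=18;  out ∅∪∅=∅
  n8('abc'): parent n7 fail=1; on 'c' 1→0 → fail=18;  out ∅∪∅=∅
  n14('dbb'): parent n13 fail=1; on 'b' 1→0 → fail=1;  out ∅∪∅=∅
  n20('ccd'): parent n19 fail=18; on 'd' 18 → fail=21;  out {3}∪{4}={3,4}
  n4('bacc'): parent n3 fail=18; on 'c' 18 → fail=19;  out ∅∪∅=∅
  n9('abca'): parent n8 fail=18; on 'a' 18→0 → fail=6;  out ∅∪∅=∅
  n15('dbbb'): parent n14 fail=1; on 'b' 1→0 → fail=1;  out ∅∪∅=∅
  n5('baccc'): parent n4 fail=19; on 'c' 19→18 → fail=19;  out {0}∪∅={0}
  n10('abcad'): parent n9 fail=6; on 'd' 6→0 → fail=12;  out ∅∪∅=∅
  n16('dbbba'): parent n15 fail=1; on 'a' 1 → fail=2;  out ∅∪∅=∅
  n11('abcadd'): parent n10 fail=12; on 'd' 12→0 → fail=12;  out {1}∪∅={1}
  n17('dbbbab'): parent n16 fail=2; on 'b' 2→6 → fail=7;  out {2}∪∅={2}

Text stream:
pos 0 'b': at 1
pos 1 'd': at 12 (via fail)
pos 2 'a': at 6 (via fail)
pos 3 'd': at 12 (via fail)
pos 4 'b': at 13
pos 5 'd': at 12 (via fail)
pos 6 'b': at 13
pos 7 'b': at 14
pos 8 'b': at 15
pos 9 'a': at 16
pos 10 'b': at 17  emit P2@[5:10]
pos 11 'd': at 12 (via fail)
pos 12 'b': at 13
pos 13 'b': at 14
pos 14 'b': at 15
pos 15 'a': at 16
pos 16 'b': at 17  emit P2@[11:16]
pos 17 'c': at 8 (via fail)
pos 18 'a': at 9
pos 19 'd': at 10
pos 20 'b': at 13 (via fail)
pos 21 'c': at 18 (via fail)
pos 22 'd': at 21  emit P4@[21:22]
pos 23 'c': at 18 (via fail)
pos 24 'c': at 19
pos 25 'c': at 19 (via fail)
pos 26 'd': at 20  emit P3@[24:26],P4@[25:26]
pos 27 'a': at 6 (via fail)
pos 28 'b': at 7
pos 29 'c': at 8
pos 30 'a': at 9
pos 31 'd': at 10
pos 32 'd': at 11  emit P1@[27:32]
pos 33 'b': at 13 (via fail)
pos 34 'a': at 2 (via fail)
pos 35 'd': at 12 (via fail)
pos 36 'b': at 13
pos 37 'c': at 18 (via fail)
pos 38 'b': at 1 (via fail)
pos 39 'a': at 2
pos 40 'c': at 3
pos 41 'c': at 4
pos 42 'c': at 5  emit P0@[38:42]
pos 43 'b': at 1 (via fail)
pos 44 'b': at 1 (via fail)
pos 45 'b': at 1 (via fail)
pos 46 'c': at 18 (via fail)
pos 47 'b': at 1 (via fail)
pos 48 'a': at 2
pos 49 'd': at 12 (via fail)
pos 50 'b': at 13
pos 51 'b': at 14
pos 52 'b': at 15
pos 53 'a': at 16
pos 54 'b': at 17  emit P2@[49:54]
pos 55 'c': at 8 (via fail)

All matches (sorted): [[10,2],[16,2],[22,4],[26,3],[26,4],[32,1],[42,0],[54,2]]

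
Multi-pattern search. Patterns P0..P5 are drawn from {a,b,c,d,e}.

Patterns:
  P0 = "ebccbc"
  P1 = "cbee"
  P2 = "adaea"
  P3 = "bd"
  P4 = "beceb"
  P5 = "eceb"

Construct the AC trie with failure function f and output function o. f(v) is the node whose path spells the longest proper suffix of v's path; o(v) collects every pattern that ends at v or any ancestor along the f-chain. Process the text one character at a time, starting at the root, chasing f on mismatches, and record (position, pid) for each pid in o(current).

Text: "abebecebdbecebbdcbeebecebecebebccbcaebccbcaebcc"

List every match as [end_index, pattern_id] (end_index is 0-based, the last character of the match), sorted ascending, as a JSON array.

Construct AC machine:
Trie (insert patterns):
  0='ε' goto a→11 b→16 c→7 e→1
  1='e' goto b→2 c→22
  2='eb' goto c→3
  3='ebc' goto c→4
  4='ebcc' goto b→5
  5='ebccb' goto c→6
  6='ebccbc' goto ·  [P0 ends]
  7='c' goto b→8
  8='cb' goto e→9
  9='cbe' goto e→10
  10='cbee' goto ·  [P1 ends]
  11='a' goto d→12
  12='ad' goto a→13
  13='ada' goto e→14
  14='adae' goto a→15
  15='adaea' goto ·  [P2 ends]
  16='b' goto d→17 e→18
  17='bd' goto ·  [P3 ends]
  18='be' goto c→19
  19='bec' goto e→20
  20='bece' goto b→21
  21='beceb' goto ·  [P4 ends]
  22='ec' goto e→23
  23='ece' goto b→24
  24='eceb' goto ·  [P5 ends]

Failure links (BFS by depth):
  fail(1) 'e': from fail(0)=0 chase 'e': 0 ⇒ 0;  out=∅∪out(0)=∅
  fail(7) 'c': from fail(0)=0 chase 'c': 0 ⇒ 0;  out=∅∪out(0)=∅
  fail(11) 'a': from fail(0)=0 chase 'a': 0 ⇒ 0;  out=∅∪out(0)=∅
  fail(16) 'b': from fail(0)=0 chase 'b': 0 ⇒ 0;  out=∅∪out(0)=∅
  fail(2) 'eb': from fail(1)=0 chase 'b': 0 ⇒ 16;  out=∅∪out(16)=∅
  fail(8) 'cb': from fail(7)=0 chase 'b': 0 ⇒ 16;  out=∅∪out(16)=∅
  fail(12) 'ad': from fail(11)=0 chase 'd': 0 ⇒ 0;  out=∅∪out(0)=∅
  fail(17) 'bd': from fail(16)=0 chase 'd': 0 ⇒ 0;  out={3}∪out(0)={3}
  fail(18) 'be': from fail(16)=0 chase 'e': 0 ⇒ 1;  out=∅∪out(1)=∅
  fail(22) 'ec': from fail(1)=0 chase 'c': 0 ⇒ 7;  out=∅∪out(7)=∅
  fail(3) 'ebc': from fail(2)=16 chase 'c': 16→0 ⇒ 7;  out=∅∪out(7)=∅
  fail(9) 'cbe': from fail(8)=16 chase 'e': 16 ⇒ 18;  out=∅∪out(18)=∅
  fail(13) 'ada': from fail(12)=0 chase 'a': 0 ⇒ 11;  out=∅∪out(11)=∅
  fail(19) 'bec': from fail(18)=1 chase 'c': 1 ⇒ 22;  out=∅∪out(22)=∅
  fail(23) 'ece': from fail(22)=7 chase 'e': 7→0 ⇒ 1;  out=∅∪out(1)=∅
  fail(4) 'ebcc': from fail(3)=7 chase 'c': 7→0 ⇒ 7;  out=∅∪out(7)=∅
  fail(10) 'cbee': from fail(9)=18 chase 'e': 18→1→0 ⇒ 1;  out={1}∪out(1)={1}
  fail(14) 'adae': from fail(13)=11 chase 'e': 11→0 ⇒ 1;  out=∅∪out(1)=∅
  fail(20) 'bece': from fail(19)=22 chase 'e': 22 ⇒ 23;  out=∅∪out(23)=∅
  fail(24) 'eceb': from fail(23)=1 chase 'b': 1 ⇒ 2;  out={5}∪out(2)={5}
  fail(5) 'ebccb': from fail(4)=7 chase 'b': 7 ⇒ 8;  out=∅∪out(8)=∅
  fail(15) 'adaea': from fail(14)=1 chase 'a': 1→0 ⇒ 11;  out={2}∪out(11)={2}
  fail(21) 'beceb': from fail(20)=23 chase 'b': 23 ⇒ 24;  out={4}∪out(24)={4,5}
  fail(6) 'ebccbc': from fail(5)=8 chase 'c': 8→16→0 ⇒ 7;  out={0}∪out(7)={0}

Run:
i=0 'a': node 0→11
i=1 'b': node 11→16 (fail-walked)
i=2 'e': node 16→18
i=3 'b': node 18→2 (fail-walked)
i=4 'e': node 2→18 (fail-walked)
i=5 'c': node 18→19
i=6 'e': node 19→20
i=7 'b': node 20→21  → match P4@[3:7],P5@[4:7]
i=8 'd': node 21→17 (fail-walked)  → match P3@[7:8]
i=9 'b': node 17→16 (fail-walked)
i=10 'e': node 16→18
i=11 'c': node 18→19
i=12 'e': node 19→20
i=13 'b': node 20→21  → match P4@[9:13],P5@[10:13]
i=14 'b': node 21→16 (fail-walked)
i=15 'd': node 16→17  → match P3@[14:15]
i=16 'c': node 17→7 (fail-walked)
i=17 'b': node 7→8
i=18 'e': node 8→9
i=19 'e': node 9→10  → match P1@[16:19]
i=20 'b': node 10→2 (fail-walked)
i=21 'e': node 2→18 (fail-walked)
i=22 'c': node 18→19
i=23 'e': node 19→20
i=24 'b': node 20→21  → match P4@[20:24],P5@[21:24]
i=25 'e': node 21→18 (fail-walked)
i=26 'c': node 18→19
i=27 'e': node 19→20
i=28 'b': node 20→21  → match P4@[24:28],P5@[25:28]
i=29 'e': node 21→18 (fail-walked)
i=30 'b': node 18→2 (fail-walked)
i=31 'c': node 2→3
i=32 'c': node 3→4
i=33 'b': node 4→5
i=34 'c': node 5→6  → match P0@[29:34]
i=35 'a': node 6→11 (fail-walked)
i=36 'e': node 11→1 (fail-walked)
i=37 'b': node 1→2
i=38 'c': node 2→3
i=39 'c': node 3→4
i=40 'b': node 4→5
i=41 'c': node 5→6  → match P0@[36:41]
i=42 'a': node 6→11 (fail-walked)
i=43 'e': node 11→1 (fail-walked)
i=44 'b': node 1→2
i=45 'c': node 2→3
i=46 'c': node 3→4

Matches: [[7,4],[7,5],[8,3],[13,4],[13,5],[15,3],[19,1],[24,4],[24,5],[28,4],[28,5],[34,0],[41,0]]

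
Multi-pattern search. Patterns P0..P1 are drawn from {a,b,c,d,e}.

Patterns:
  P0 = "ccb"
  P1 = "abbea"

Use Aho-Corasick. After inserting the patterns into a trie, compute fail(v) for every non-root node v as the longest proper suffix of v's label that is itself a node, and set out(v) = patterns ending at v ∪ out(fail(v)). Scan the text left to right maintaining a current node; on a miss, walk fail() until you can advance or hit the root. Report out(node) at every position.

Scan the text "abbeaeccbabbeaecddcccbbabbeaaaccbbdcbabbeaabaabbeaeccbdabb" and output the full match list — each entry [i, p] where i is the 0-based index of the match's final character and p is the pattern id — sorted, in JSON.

Build automaton:
Trie nodes:
  n0 'ε': a→4 c→1
  n1 'c': c→2
  n2 'cc': b→3
  n3 'ccb': ·  ←P0
  n4 'a': b→5
  n5 'ab': b→6
  n6 'abb': e→7
  n7 'abbe': a→8
  n8 'abbea': ·  ←P1

BFS fail/out derivation:
  fail(1) 'c': from fail(0)=0 chase 'c': 0 ⇒ 0;  out=∅∪out(0)=∅
  fail(4) 'a': from fail(0)=0 chase 'a': 0 ⇒ 0;  out=∅∪out(0)=∅
  fail(2) 'cc': from fail(1)=0 chase 'c': 0 ⇒ 1;  out=∅∪out(1)=∅
  fail(5) 'ab': from fail(4)=0 chase 'b': 0 ⇒ 0;  out=∅∪out(0)=∅
  fail(3) 'ccb': from fail(2)=1 chase 'b': 1→0 ⇒ 0;  out={0}∪out(0)={0}
  fail(6) 'abb': from fail(5)=0 chase 'b': 0 ⇒ 0;  out=∅∪out(0)=∅
  fail(7) 'abbe': from fail(6)=0 chase 'e': 0 ⇒ 0;  out=∅∪out(0)=∅
  fail(8) 'abbea': from fail(7)=0 chase 'a': 0 ⇒ 4;  out={1}∪out(4)={1}

Text stream:
[0] read 'a'  n0⇒n4
[1] read 'b'  n4⇒n5
[2] read 'b'  n5⇒n6
[3] read 'e'  n6⇒n7
[4] read 'a'  n7⇒n8  emit P1@[0:4]
[5] read 'e'  n8⇒n0 (via fail)
[6] read 'c'  n0⇒n1
[7] read 'c'  n1⇒n2
[8] read 'b'  n2⇒n3  emit P0@[6:8]
[9] read 'a'  n3⇒n4 (via fail)
[10] read 'b'  n4⇒n5
[11] read 'b'  n5⇒n6
[12] read 'e'  n6⇒n7
[13] read 'a'  n7⇒n8  emit P1@[9:13]
[14] read 'e'  n8⇒n0 (via fail)
[15] read 'c'  n0⇒n1
[16] read 'd'  n1⇒n0 (via fail)
[17] read 'd'  n0⇒n0
[18] read 'c'  n0⇒n1
[19] read 'c'  n1⇒n2
[20] read 'c'  n2⇒n2 (via fail)
[21] read 'b'  n2⇒n3  emit P0@[19:21]
[22] read 'b'  n3⇒n0 (via fail)
[23] read 'a'  n0⇒n4
[24] read 'b'  n4⇒n5
[25] read 'b'  n5⇒n6
[26] read 'e'  n6⇒n7
[27] read 'a'  n7⇒n8  emit P1@[23:27]
[28] read 'a'  n8⇒n4 (via fail)
[29] read 'a'  n4⇒n4 (via fail)
[30] read 'c'  n4⇒n1 (via fail)
[31] read 'c'  n1⇒n2
[32] read 'b'  n2⇒n3  emit P0@[30:32]
[33] read 'b'  n3⇒n0 (via fail)
[34] read 'd'  n0⇒n0
[35] read 'c'  n0⇒n1
[36] read 'b'  n1⇒n0 (via fail)
[37] read 'a'  n0⇒n4
[38] read 'b'  n4⇒n5
[39] read 'b'  n5⇒n6
[40] read 'e'  n6⇒n7
[41] read 'a'  n7⇒n8  emit P1@[37:41]
[42] read 'a'  n8⇒n4 (via fail)
[43] read 'b'  n4⇒n5
[44] read 'a'  n5⇒n4 (via fail)
[45] read 'a'  n4⇒n4 (via fail)
[46] read 'b'  n4⇒n5
[47] read 'b'  n5⇒n6
[48] read 'e'  n6⇒n7
[49] read 'a'  n7⇒n8  emit P1@[45:49]
[50] read 'e'  n8⇒n0 (via fail)
[51] read 'c'  n0⇒n1
[52] read 'c'  n1⇒n2
[53] read 'b'  n2⇒n3  emit P0@[51:53]
[54] read 'd'  n3⇒n0 (via fail)
[55] read 'a'  n0⇒n4
[56] read 'b'  n4⇒n5
[57] read 'b'  n5⇒n6

Matches: [[4,1],[8,0],[13,1],[21,0],[27,1],[32,0],[41,1],[49,1],[53,0]]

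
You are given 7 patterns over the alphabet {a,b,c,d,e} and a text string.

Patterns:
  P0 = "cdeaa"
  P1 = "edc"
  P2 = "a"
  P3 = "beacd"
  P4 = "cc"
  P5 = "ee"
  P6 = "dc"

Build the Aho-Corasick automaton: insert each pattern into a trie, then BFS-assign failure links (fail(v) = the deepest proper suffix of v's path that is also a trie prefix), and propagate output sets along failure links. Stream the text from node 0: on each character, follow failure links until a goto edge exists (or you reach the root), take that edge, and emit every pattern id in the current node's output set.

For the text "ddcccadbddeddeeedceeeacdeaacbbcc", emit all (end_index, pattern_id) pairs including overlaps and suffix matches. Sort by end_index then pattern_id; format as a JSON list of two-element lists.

Build automaton:
Trie nodes:
  n0 'ε': a→9 b→10 c→1 d→17 e→6
  n1 'c': c→15 d→2
  n2 'cd': e→3
  n3 'cde': a→4
  n4 'cdea': a→5
  n5 'cdeaa': ·  [P0 ends]
  n6 'e': d→7 e→16
  n7 'ed': c→8
  n8 'edc': ·  [P1 ends]
  n9 'a': ·  [P2 ends]
  n10 'b': e→11
  n11 'be': a→12
  n12 'bea': c→13
  n13 'beac': d→14
  n14 'beacd': ·  [P3 ends]
  n15 'cc': ·  [P4 ends]
  n16 'ee': ·  [P5 ends]
  n17 'd': c→18
  n18 'dc': ·  [P6 ends]

Failure links (BFS by depth):
  fail(1) 'c': from fail(0)=0 chase 'c': 0 ⇒ 0;  out=∅∪out(0)=∅
  fail(6) 'e': from fail(0)=0 chase 'e': 0 ⇒ 0;  out=∅∪out(0)=∅
  fail(9) 'a': from fail(0)=0 chase 'a': 0 ⇒ 0;  out={2}∪out(0)={2}
  fail(10) 'b': from fail(0)=0 chase 'b': 0 ⇒ 0;  out=∅∪out(0)=∅
  fail(17) 'd': from fail(0)=0 chase 'd': 0 ⇒ 0;  out=∅∪out(0)=∅
  fail(2) 'cd': from fail(1)=0 chase 'd': 0 ⇒ 17;  out=∅∪out(17)=∅
  fail(7) 'ed': from fail(6)=0 chase 'd': 0 ⇒ 17;  out=∅∪out(17)=∅
  fail(11) 'be': from fail(10)=0 chase 'e': 0 ⇒ 6;  out=∅∪out(6)=∅
  fail(15) 'cc': from fail(1)=0 chase 'c': 0 ⇒ 1;  out={4}∪out(1)={4}
  fail(16) 'ee': from fail(6)=0 chase 'e': 0 ⇒ 6;  out={5}∪out(6)={5}
  fail(18) 'dc': from fail(17)=0 chase 'c': 0 ⇒ 1;  out={6}∪out(1)={6}
  fail(3) 'cde': from fail(2)=17 chase 'e': 17→0 ⇒ 6;  out=∅∪out(6)=∅
  fail(8) 'edc': from fail(7)=17 chase 'c': 17 ⇒ 18;  out={1}∪out(18)={1,6}
  fail(12) 'bea': from fail(11)=6 chase 'a': 6→0 ⇒ 9;  out=∅∪out(9)={2}
  fail(4) 'cdea': from fail(3)=6 chase 'a': 6→0 ⇒ 9;  out=∅∪out(9)={2}
  fail(13) 'beac': from fail(12)=9 chase 'c': 9→0 ⇒ 1;  out=∅∪out(1)=∅
  fail(5) 'cdeaa': from fail(4)=9 chase 'a': 9→0 ⇒ 9;  out={0}∪out(9)={0,2}
  fail(14) 'beacd': from fail(13)=1 chase 'd': 1 ⇒ 2;  out={3}∪out(2)={3}

Run:
i=0 'd': node 0→17
i=1 'd': node 17→17 (via fail)
i=2 'c': node 17→18  ** P6@[1:2]
i=3 'c': node 18→15 (via fail)  ** P4@[2:3]
i=4 'c': node 15→15 (via fail)  ** P4@[3:4]
i=5 'a': node 15→9 (via fail)  ** P2@[5:5]
i=6 'd': node 9→17 (via fail)
i=7 'b': node 17→10 (via fail)
i=8 'd': node 10→17 (via fail)
i=9 'd': node 17→17 (via fail)
i=10 'e': node 17→6 (via fail)
i=11 'd': node 6→7
i=12 'd': node 7→17 (via fail)
i=13 'e': node 17→6 (via fail)
i=14 'e': node 6→16  ** P5@[13:14]
i=15 'e': node 16→16 (via fail)  ** P5@[14:15]
i=16 'd': node 16→7 (via fail)
i=17 'c': node 7→8  ** P1@[15:17],P6@[16:17]
i=18 'e': node 8→6 (via fail)
i=19 'e': node 6→16  ** P5@[18:19]
i=20 'e': node 16→16 (via fail)  ** P5@[19:20]
i=21 'a': node 16→9 (via fail)  ** P2@[21:21]
i=22 'c': node 9→1 (via fail)
i=23 'd': node 1→2
i=24 'e': node 2→3
i=25 'a': node 3→4  ** P2@[25:25]
i=26 'a': node 4→5  ** P0@[22:26],P2@[26:26]
i=27 'c': node 5→1 (via fail)
i=28 'b': node 1→10 (via fail)
i=29 'b': node 10→10 (via fail)
i=30 'c': node 10→1 (via fail)
i=31 'c': node 1→15  ** P4@[30:31]

All matches (sorted): [[2,6],[3,4],[4,4],[5,2],[14,5],[15,5],[17,1],[17,6],[19,5],[20,5],[21,2],[25,2],[26,0],[26,2],[31,4]]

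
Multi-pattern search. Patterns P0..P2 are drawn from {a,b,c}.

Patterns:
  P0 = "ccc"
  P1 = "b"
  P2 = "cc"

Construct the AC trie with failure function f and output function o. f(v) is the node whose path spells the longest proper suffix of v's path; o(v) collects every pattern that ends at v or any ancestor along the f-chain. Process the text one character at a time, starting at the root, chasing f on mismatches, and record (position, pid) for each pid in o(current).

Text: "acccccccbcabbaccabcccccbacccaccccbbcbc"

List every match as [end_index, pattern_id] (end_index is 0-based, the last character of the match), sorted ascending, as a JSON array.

Build:
Trie nodes:
  0='ε' goto b→4 c→1
  1='c' goto c→2
  2='cc' goto c→3  ←P2
  3='ccc' goto ·  ←P0
  4='b' goto ·  ←P1

BFS fail/out derivation:
  fail(1) 'c': from fail(0)=0 chase 'c': 0 ⇒ 0;  out=∅∪out(0)=∅
  fail(4) 'b': from fail(0)=0 chase 'b': 0 ⇒ 0;  out={1}∪out(0)={1}
  fail(2) 'cc': from fail(1)=0 chase 'c': 0 ⇒ 1;  out={2}∪out(1)={2}
  fail(3) 'ccc': from fail(2)=1 chase 'c': 1 ⇒ 2;  out={0}∪out(2)={0,2}

Run:
i=0 'a': node 0→0
i=1 'c': node 0→1
i=2 'c': node 1→2  ** P2@[1:2]
i=3 'c': node 2→3  ** P0@[1:3],P2@[2:3]
i=4 'c': node 3→3 ·f  ** P0@[2:4],P2@[3:4]
i=5 'c': node 3→3 ·f  ** P0@[3:5],P2@[4:5]
i=6 'c': node 3→3 ·f  ** P0@[4:6],P2@[5:6]
i=7 'c': node 3→3 ·f  ** P0@[5:7],P2@[6:7]
i=8 'b': node 3→4 ·f  ** P1@[8:8]
i=9 'c': node 4→1 ·f
i=10 'a': node 1→0 ·f
i=11 'b': node 0→4  ** P1@[11:11]
i=12 'b': node 4→4 ·f  ** P1@[12:12]
i=13 'a': node 4→0 ·f
i=14 'c': node 0→1
i=15 'c': node 1→2  ** P2@[14:15]
i=16 'a': node 2→0 ·f
i=17 'b': node 0→4  ** P1@[17:17]
i=18 'c': node 4→1 ·f
i=19 'c': node 1→2  ** P2@[18:19]
i=20 'c': node 2→3  ** P0@[18:20],P2@[19:20]
i=21 'c': node 3→3 ·f  ** P0@[19:21],P2@[20:21]
i=22 'c': node 3→3 ·f  ** P0@[20:22],P2@[21:22]
i=23 'b': node 3→4 ·f  ** P1@[23:23]
i=24 'a': node 4→0 ·f
i=25 'c': node 0→1
i=26 'c': node 1→2  ** P2@[25:26]
i=27 'c': node 2→3  ** P0@[25:27],P2@[26:27]
i=28 'a': node 3→0 ·f
i=29 'c': node 0→1
i=30 'c': node 1→2  ** P2@[29:30]
i=31 'c': node 2→3  ** P0@[29:31],P2@[30:31]
i=32 'c': node 3→3 ·f  ** P0@[30:32],P2@[31:32]
i=33 'b': node 3→4 ·f  ** P1@[33:33]
i=34 'b': node 4→4 ·f  ** P1@[34:34]
i=35 'c': node 4→1 ·f
i=36 'b': node 1→4 ·f  ** P1@[36:36]
i=37 'c': node 4→1 ·f

Result: [[2,2],[3,0],[3,2],[4,0],[4,2],[5,0],[5,2],[6,0],[6,2],[7,0],[7,2],[8,1],[11,1],[12,1],[15,2],[17,1],[19,2],[20,0],[20,2],[21,0],[21,2],[22,0],[22,2],[23,1],[26,2],[27,0],[27,2],[30,2],[31,0],[31,2],[32,0],[32,2],[33,1],[34,1],[36,1]]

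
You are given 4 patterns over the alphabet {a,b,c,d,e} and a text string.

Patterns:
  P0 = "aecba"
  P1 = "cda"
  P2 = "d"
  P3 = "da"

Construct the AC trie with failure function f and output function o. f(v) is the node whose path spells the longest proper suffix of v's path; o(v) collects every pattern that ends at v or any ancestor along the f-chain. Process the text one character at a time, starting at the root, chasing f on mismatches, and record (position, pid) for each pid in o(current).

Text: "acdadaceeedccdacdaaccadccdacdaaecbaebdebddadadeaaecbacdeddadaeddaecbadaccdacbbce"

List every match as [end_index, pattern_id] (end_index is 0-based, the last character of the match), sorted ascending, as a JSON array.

Build automaton:
Trie nodes:
  0='ε' goto a→1 c→6 d→9
  1='a' goto e→2
  2='ae' goto c→3
  3='aec' goto b→4
  4='aecb' goto a→5
  5='aecba' goto ·  [P0 ends]
  6='c' goto d→7
  7='cd' goto a→8
  8='cda' goto ·  [P1 ends]
  9='d' goto a→10  [P2 ends]
  10='da' goto ·  [P3 ends]

BFS fail/out derivation:
  n1('a'): parent n0 fail=0; on 'a' 0 → fail=0;  out ∅∪∅=∅
  n6('c'): parent n0 fail=0; on 'c' 0 → fail=0;  out ∅∪∅=∅
  n9('d'): parent n0 fail=0; on 'd' 0 → fail=0;  out {2}∪∅={2}
  n2('ae'): parent n1 fail=0; on 'e' 0 → fail=0;  out ∅∪∅=∅
  n7('cd'): parent n6 fail=0; on 'd' 0 → fail=9;  out ∅∪{2}={2}
  n10('da'): parent n9 fail=0; on 'a' 0 → fail=1;  out {3}∪∅={3}
  n3('aec'): parent n2 fail=0; on 'c' 0 → fail=6;  out ∅∪∅=∅
  n8('cda'): parent n7 fail=9; on 'a' 9 → fail=10;  out {1}∪{3}={1,3}
  n4('aecb'): parent n3 fail=6; on 'b' 6→0 → fail=0;  out ∅∪∅=∅
  n5('aecba'): parent n4 fail=0; on 'a' 0 → fail=1;  out {0}∪∅={0}

Run:
i=0 'a': node 0→1
i=1 'c': node 1→6 (via fail)
i=2 'd': node 6→7  emit P2@[2:2]
i=3 'a': node 7→8  emit P1@[1:3],P3@[2:3]
i=4 'd': node 8→9 (via fail)  emit P2@[4:4]
i=5 'a': node 9→10  emit P3@[4:5]
i=6 'c': node 10→6 (via fail)
i=7 'e': node 6→0 (via fail)
i=8 'e': node 0→0
i=9 'e': node 0→0
i=10 'd': node 0→9  emit P2@[10:10]
i=11 'c': node 9→6 (via fail)
i=12 'c': node 6→6 (via fail)
i=13 'd': node 6→7  emit P2@[13:13]
i=14 'a': node 7→8  emit P1@[12:14],P3@[13:14]
i=15 'c': node 8→6 (via fail)
i=16 'd': node 6→7  emit P2@[16:16]
i=17 'a': node 7→8  emit P1@[15:17],P3@[16:17]
i=18 'a': node 8→1 (via fail)
i=19 'c': node 1→6 (via fail)
i=20 'c': node 6→6 (via fail)
i=21 'a': node 6→1 (via fail)
i=22 'd': node 1→9 (via fail)  emit P2@[22:22]
i=23 'c': node 9→6 (via fail)
i=24 'c': node 6→6 (via fail)
i=25 'd': node 6→7  emit P2@[25:25]
i=26 'a': node 7→8  emit P1@[24:26],P3@[25:26]
i=27 'c': node 8→6 (via fail)
i=28 'd': node 6→7  emit P2@[28:28]
i=29 'a': node 7→8  emit P1@[27:29],P3@[28:29]
i=30 'a': node 8→1 (via fail)
i=31 'e': node 1→2
i=32 'c': node 2→3
i=33 'b': node 3→4
i=34 'a': node 4→5  emit P0@[30:34]
i=35 'e': node 5→2 (via fail)
i=36 'b': node 2→0 (via fail)
i=37 'd': node 0→9  emit P2@[37:37]
i=38 'e': node 9→0 (via fail)
i=39 'b': node 0→0
i=40 'd': node 0→9  emit P2@[40:40]
i=41 'd': node 9→9 (via fail)  emit P2@[41:41]
i=42 'a': node 9→10  emit P3@[41:42]
i=43 'd': node 10→9 (via fail)  emit P2@[43:43]
i=44 'a': node 9→10  emit P3@[43:44]
i=45 'd': node 10→9 (via fail)  emit P2@[45:45]
i=46 'e': node 9→0 (via fail)
i=47 'a': node 0→1
i=48 'a': node 1→1 (via fail)
i=49 'e': node 1→2
i=50 'c': node 2→3
i=51 'b': node 3→4
i=52 'a': node 4→5  emit P0@[48:52]
i=53 'c': node 5→6 (via fail)
i=54 'd': node 6→7  emit P2@[54:54]
i=55 'e': node 7→0 (via fail)
i=56 'd': node 0→9  emit P2@[56:56]
i=57 'd': node 9→9 (via fail)  emit P2@[57:57]
i=58 'a': node 9→10  emit P3@[57:58]
i=59 'd': node 10→9 (via fail)  emit P2@[59:59]
i=60 'a': node 9→10  emit P3@[59:60]
i=61 'e': node 10→2 (via fail)
i=62 'd': node 2→9 (via fail)  emit P2@[62:62]
i=63 'd': node 9→9 (via fail)  emit P2@[63:63]
i=64 'a': node 9→10  emit P3@[63:64]
i=65 'e': node 10→2 (via fail)
i=66 'c': node 2→3
i=67 'b': node 3→4
i=68 'a': node 4→5  emit P0@[64:68]
i=69 'd': node 5→9 (via fail)  emit P2@[69:69]
i=70 'a': node 9→10  emit P3@[69:70]
i=71 'c': node 10→6 (via fail)
i=72 'c': node 6→6 (via fail)
i=73 'd': node 6→7  emit P2@[73:73]
i=74 'a': node 7→8  emit P1@[72:74],P3@[73:74]
i=75 'c': node 8→6 (via fail)
i=76 'b': node 6→0 (via fail)
i=77 'b': node 0→0
i=78 'c': node 0→6
i=79 'e': node 6→0 (via fail)

All matches (sorted): [[2,2],[3,1],[3,3],[4,2],[5,3],[10,2],[13,2],[14,1],[14,3],[16,2],[17,1],[17,3],[22,2],[25,2],[26,1],[26,3],[28,2],[29,1],[29,3],[34,0],[37,2],[40,2],[41,2],[42,3],[43,2],[44,3],[45,2],[52,0],[54,2],[56,2],[57,2],[58,3],[59,2],[60,3],[62,2],[63,2],[64,3],[68,0],[69,2],[70,3],[73,2],[74,1],[74,3]]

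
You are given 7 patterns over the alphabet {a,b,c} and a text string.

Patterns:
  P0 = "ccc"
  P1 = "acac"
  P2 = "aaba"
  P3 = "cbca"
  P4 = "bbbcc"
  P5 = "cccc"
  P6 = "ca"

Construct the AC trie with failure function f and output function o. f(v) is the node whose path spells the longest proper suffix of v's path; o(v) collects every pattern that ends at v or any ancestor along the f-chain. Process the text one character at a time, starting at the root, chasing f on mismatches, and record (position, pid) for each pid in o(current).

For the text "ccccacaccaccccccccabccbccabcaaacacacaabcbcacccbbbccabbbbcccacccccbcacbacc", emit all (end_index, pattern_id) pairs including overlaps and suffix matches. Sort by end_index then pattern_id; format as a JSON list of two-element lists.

Build:
Trie (insert patterns):
  0='ε' goto a→4 b→14 c→1
  1='c' goto a→20 b→11 c→2
  2='cc' goto c→3
  3='ccc' goto c→19  ←P0
  4='a' goto a→8 c→5
  5='ac' goto a→6
  6='aca' goto c→7
  7='acac' goto ·  ←P1
  8='aa' goto b→9
  9='aab' goto a→10
  10='aaba' goto ·  ←P2
  11='cb' goto c→12
  12='cbc' goto a→13
  13='cbca' goto ·  ←P3
  14='b' goto b→15
  15='bb' goto b→16
  16='bbb' goto c→17
  17='bbbc' goto c→18
  18='bbbcc' goto ·  ←P4
  19='cccc' goto ·  ←P5
  20='ca' goto ·  ←P6

Failure links (BFS by depth):
  fail(1) 'c': from fail(0)=0 chase 'c': 0 ⇒ 0;  out=∅∪out(0)=∅
  fail(4) 'a': from fail(0)=0 chase 'a': 0 ⇒ 0;  out=∅∪out(0)=∅
  fail(14) 'b': from fail(0)=0 chase 'b': 0 ⇒ 0;  out=∅∪out(0)=∅
  fail(2) 'cc': from fail(1)=0 chase 'c': 0 ⇒ 1;  out=∅∪out(1)=∅
  fail(5) 'ac': from fail(4)=0 chase 'c': 0 ⇒ 1;  out=∅∪out(1)=∅
  fail(8) 'aa': from fail(4)=0 chase 'a': 0 ⇒ 4;  out=∅∪out(4)=∅
  fail(11) 'cb': from fail(1)=0 chase 'b': 0 ⇒ 14;  out=∅∪out(14)=∅
  fail(15) 'bb': from fail(14)=0 chase 'b': 0 ⇒ 14;  out=∅∪out(14)=∅
  fail(20) 'ca': from fail(1)=0 chase 'a': 0 ⇒ 4;  out={6}∪out(4)={6}
  fail(3) 'ccc': from fail(2)=1 chase 'c': 1 ⇒ 2;  out={0}∪out(2)={0}
  fail(6) 'aca': from fail(5)=1 chase 'a': 1 ⇒ 20;  out=∅∪out(20)={6}
  fail(9) 'aab': from fail(8)=4 chase 'b': 4→0 ⇒ 14;  out=∅∪out(14)=∅
  fail(12) 'cbc': from fail(11)=14 chase 'c': 14→0 ⇒ 1;  out=∅∪out(1)=∅
  fail(16) 'bbb': from fail(15)=14 chase 'b': 14 ⇒ 15;  out=∅∪out(15)=∅
  fail(7) 'acac': from fail(6)=20 chase 'c': 20→4 ⇒ 5;  out={1}∪out(5)={1}
  fail(10) 'aaba': from fail(9)=14 chase 'a': 14→0 ⇒ 4;  out={2}∪out(4)={2}
  fail(13) 'cbca': from fail(12)=1 chase 'a': 1 ⇒ 20;  out={3}∪out(20)={3,6}
  fail(17) 'bbbc': from fail(16)=15 chase 'c': 15→14→0 ⇒ 1;  out=∅∪out(1)=∅
  fail(19) 'cccc': from fail(3)=2 chase 'c': 2 ⇒ 3;  out={5}∪out(3)={0,5}
  fail(18) 'bbbcc': from fail(17)=1 chase 'c': 1 ⇒ 2;  out={4}∪out(2)={4}

Run:
[0] read 'c'  n0⇒n1
[1] read 'c'  n1⇒n2
[2] read 'c'  n2⇒n3  emit P0@[0:2]
[3] read 'c'  n3⇒n19  emit P0@[1:3],P5@[0:3]
[4] read 'a'  n19⇒n20 (fail-walked)  emit P6@[3:4]
[5] read 'c'  n20⇒n5 (fail-walked)
[6] read 'a'  n5⇒n6  emit P6@[5:6]
[7] read 'c'  n6⇒n7  emit P1@[4:7]
[8] read 'c'  n7⇒n2 (fail-walked)
[9] read 'a'  n2⇒n20 (fail-walked)  emit P6@[8:9]
[10] read 'c'  n20⇒n5 (fail-walked)
[11] read 'c'  n5⇒n2 (fail-walked)
[12] read 'c'  n2⇒n3  emit P0@[10:12]
[13] read 'c'  n3⇒n19  emit P0@[11:13],P5@[10:13]
[14] read 'c'  n19⇒n19 (fail-walked)  emit P0@[12:14],P5@[11:14]
[15] read 'c'  n19⇒n19 (fail-walked)  emit P0@[13:15],P5@[12:15]
[16] read 'c'  n19⇒n19 (fail-walked)  emit P0@[14:16],P5@[13:16]
[17] read 'c'  n19⇒n19 (fail-walked)  emit P0@[15:17],P5@[14:17]
[18] read 'a'  n19⇒n20 (fail-walked)  emit P6@[17:18]
[19] read 'b'  n20⇒n14 (fail-walked)
[20] read 'c'  n14⇒n1 (fail-walked)
[21] read 'c'  n1⇒n2
[22] read 'b'  n2⇒n11 (fail-walked)
[23] read 'c'  n11⇒n12
[24] read 'c'  n12⇒n2 (fail-walked)
[25] read 'a'  n2⇒n20 (fail-walked)  emit P6@[24:25]
[26] read 'b'  n20⇒n14 (fail-walked)
[27] read 'c'  n14⇒n1 (fail-walked)
[28] read 'a'  n1⇒n20  emit P6@[27:28]
[29] read 'a'  n20⇒n8 (fail-walked)
[30] read 'a'  n8⇒n8 (fail-walked)
[31] read 'c'  n8⇒n5 (fail-walked)
[32] read 'a'  n5⇒n6  emit P6@[31:32]
[33] read 'c'  n6⇒n7  emit P1@[30:33]
[34] read 'a'  n7⇒n6 (fail-walked)  emit P6@[33:34]
[35] read 'c'  n6⇒n7  emit P1@[32:35]
[36] read 'a'  n7⇒n6 (fail-walked)  emit P6@[35:36]
[37] read 'a'  n6⇒n8 (fail-walked)
[38] read 'b'  n8⇒n9
[39] read 'c'  n9⇒n1 (fail-walked)
[40] read 'b'  n1⇒n11
[41] read 'c'  n11⇒n12
[42] read 'a'  n12⇒n13  emit P3@[39:42],P6@[41:42]
[43] read 'c'  n13⇒n5 (fail-walked)
[44] read 'c'  n5⇒n2 (fail-walked)
[45] read 'c'  n2⇒n3  emit P0@[43:45]
[46] read 'b'  n3⇒n11 (fail-walked)
[47] read 'b'  n11⇒n15 (fail-walked)
[48] read 'b'  n15⇒n16
[49] read 'c'  n16⇒n17
[50] read 'c'  n17⇒n18  emit P4@[46:50]
[51] read 'a'  n18⇒n20 (fail-walked)  emit P6@[50:51]
[52] read 'b'  n20⇒n14 (fail-walked)
[53] read 'b'  n14⇒n15
[54] read 'b'  n15⇒n16
[55] read 'b'  n16⇒n16 (fail-walked)
[56] read 'c'  n16⇒n17
[57] read 'c'  n17⇒n18  emit P4@[53:57]
[58] read 'c'  n18⇒n3 (fail-walked)  emit P0@[56:58]
[59] read 'a'  n3⇒n20 (fail-walked)  emit P6@[58:59]
[60] read 'c'  n20⇒n5 (fail-walked)
[61] read 'c'  n5⇒n2 (fail-walked)
[62] read 'c'  n2⇒n3  emit P0@[60:62]
[63] read 'c'  n3⇒n19  emit P0@[61:63],P5@[60:63]
[64] read 'c'  n19⇒n19 (fail-walked)  emit P0@[62:64],P5@[61:64]
[65] read 'b'  n19⇒n11 (fail-walked)
[66] read 'c'  n11⇒n12
[67] read 'a'  n12⇒n13  emit P3@[64:67],P6@[66:67]
[68] read 'c'  n13⇒n5 (fail-walked)
[69] read 'b'  n5⇒n11 (fail-walked)
[70] read 'a'  n11⇒n4 (fail-walked)
[71] read 'c'  n4⇒n5
[72] read 'c'  n5⇒n2 (fail-walked)

Matches: [[2,0],[3,0],[3,5],[4,6],[6,6],[7,1],[9,6],[12,0],[13,0],[13,5],[14,0],[14,5],[15,0],[15,5],[16,0],[16,5],[17,0],[17,5],[18,6],[25,6],[28,6],[32,6],[33,1],[34,6],[35,1],[36,6],[42,3],[42,6],[45,0],[50,4],[51,6],[57,4],[58,0],[59,6],[62,0],[63,0],[63,5],[64,0],[64,5],[67,3],[67,6]]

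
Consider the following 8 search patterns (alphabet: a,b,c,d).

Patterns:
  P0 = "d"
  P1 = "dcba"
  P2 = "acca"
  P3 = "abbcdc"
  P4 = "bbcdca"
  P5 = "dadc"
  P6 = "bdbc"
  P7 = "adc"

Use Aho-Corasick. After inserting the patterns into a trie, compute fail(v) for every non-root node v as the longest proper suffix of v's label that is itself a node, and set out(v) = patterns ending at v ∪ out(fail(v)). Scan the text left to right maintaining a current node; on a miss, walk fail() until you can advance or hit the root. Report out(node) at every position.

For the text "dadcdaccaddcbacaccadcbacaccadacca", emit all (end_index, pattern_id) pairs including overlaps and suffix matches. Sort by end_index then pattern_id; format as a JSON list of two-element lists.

Build:
Trie nodes:
  0='ε' goto a→5 b→14 d→1
  1='d' goto a→20 c→2  ←P0
  2='dc' goto b→3
  3='dcb' goto a→4
  4='dcba' goto ·  ←P1
  5='a' goto b→9 c→6 d→26
  6='ac' goto c→7
  7='acc' goto a→8
  8='acca' goto ·  ←P2
  9='ab' goto b→10
  10='abb' goto c→11
  11='abbc' goto d→12
  12='abbcd' goto c→13
  13='abbcdc' goto ·  ←P3
  14='b' goto b→15 d→23
  15='bb' goto c→16
  16='bbc' goto d→17
  17='bbcd' goto c→18
  18='bbcdc' goto a→19
  19='bbcdca' goto ·  ←P4
  20='da' goto d→21
  21='dad' goto c→22
  22='dadc' goto ·  ←P5
  23='bd' goto b→24
  24='bdb' goto c→25
  25='bdbc' goto ·  ←P6
  26='ad' goto c→27
  27='adc' goto ·  ←P7

Failure links (BFS by depth):
  n1('d'): parent n0 fail=0; on 'd' 0 → fail=0;  out {0}∪∅={0}
  n5('a'): parent n0 fail=0; on 'a' 0 → fail=0;  out ∅∪∅=∅
  n14('b'): parent n0 fail=0; on 'b' 0 → fail=0;  out ∅∪∅=∅
  n2('dc'): parent n1 fail=0; on 'c' 0 → fail=0;  out ∅∪∅=∅
  n6('ac'): parent n5 fail=0; on 'c' 0 → fail=0;  out ∅∪∅=∅
  n9('ab'): parent n5 fail=0; on 'b' 0 → fail=14;  out ∅∪∅=∅
  n15('bb'): parent n14 fail=0; on 'b' 0 → fail=14;  out ∅∪∅=∅
  n20('da'): parent n1 fail=0; on 'a' 0 → fail=5;  out ∅∪∅=∅
  n23('bd'): parent n14 fail=0; on 'd' 0 → fail=1;  out ∅∪{0}={0}
  n26('ad'): parent n5 fail=0; on 'd' 0 → fail=1;  out ∅∪{0}={0}
  n3('dcb'): parent n2 fail=0; on 'b' 0 → fail=14;  out ∅∪∅=∅
  n7('acc'): parent n6 fail=0; on 'c' 0 → fail=0;  out ∅∪∅=∅
  n10('abb'): parent n9 fail=14; on 'b' 14 → fail=15;  out ∅∪∅=∅
  n16('bbc'): parent n15 fail=14; on 'c' 14→0 → fail=0;  out ∅∪∅=∅
  n21('dad'): parent n20 fail=5; on 'd' 5 → fail=26;  out ∅∪{0}={0}
  n24('bdb'): parent n23 fail=1; on 'b' 1→0 → fail=14;  out ∅∪∅=∅
  n27('adc'): parent n26 fail=1; on 'c' 1 → fail=2;  out {7}∪∅={7}
  n4('dcba'): parent n3 fail=14; on 'a' 14→0 → fail=5;  out {1}∪∅={1}
  n8('acca'): parent n7 fail=0; on 'a' 0 → fail=5;  out {2}∪∅={2}
  n11('abbc'): parent n10 fail=15; on 'c' 15 → fail=16;  out ∅∪∅=∅
  n17('bbcd'): parent n16 fail=0; on 'd' 0 → fail=1;  out ∅∪{0}={0}
  n22('dadc'): parent n21 fail=26; on 'c' 26 → fail=27;  out {5}∪{7}={5,7}
  n25('bdbc'): parent n24 fail=14; on 'c' 14→0 → fail=0;  out {6}∪∅={6}
  n12('abbcd'): parent n11 fail=16; on 'd' 16 → fail=17;  out ∅∪{0}={0}
  n18('bbcdc'): parent n17 fail=1; on 'c' 1 → fail=2;  out ∅∪∅=∅
  n13('abbcdc'): parent n12 fail=17; on 'c' 17 → fail=18;  out {3}∪∅={3}
  n19('bbcdca'): parent n18 fail=2; on 'a' 2→0 → fail=5;  out {4}∪∅={4}

Scan:
i=0 'd': node 0→1  emit P0@[0:0]
i=1 'a': node 1→20
i=2 'd': node 20→21  emit P0@[2:2]
i=3 'c': node 21→22  emit P5@[0:3],P7@[1:3]
i=4 'd': node 22→1 ·f  emit P0@[4:4]
i=5 'a': node 1→20
i=6 'c': node 20→6 ·f
i=7 'c': node 6→7
i=8 'a': node 7→8  emit P2@[5:8]
i=9 'd': node 8→26 ·f  emit P0@[9:9]
i=10 'd': node 26→1 ·f  emit P0@[10:10]
i=11 'c': node 1→2
i=12 'b': node 2→3
i=13 'a': node 3→4  emit P1@[10:13]
i=14 'c': node 4→6 ·f
i=15 'a': node 6→5 ·f
i=16 'c': node 5→6
i=17 'c': node 6→7
i=18 'a': node 7→8  emit P2@[15:18]
i=19 'd': node 8→26 ·f  emit P0@[19:19]
i=20 'c': node 26→27  emit P7@[18:20]
i=21 'b': node 27→3 ·f
i=22 'a': node 3→4  emit P1@[19:22]
i=23 'c': node 4→6 ·f
i=24 'a': node 6→5 ·f
i=25 'c': node 5→6
i=26 'c': node 6→7
i=27 'a': node 7→8  emit P2@[24:27]
i=28 'd': node 8→26 ·f  emit P0@[28:28]
i=29 'a': node 26→20 ·f
i=30 'c': node 20→6 ·f
i=31 'c': node 6→7
i=32 'a': node 7→8  emit P2@[29:32]

Result: [[0,0],[2,0],[3,5],[3,7],[4,0],[8,2],[9,0],[10,0],[13,1],[18,2],[19,0],[20,7],[22,1],[27,2],[28,0],[32,2]]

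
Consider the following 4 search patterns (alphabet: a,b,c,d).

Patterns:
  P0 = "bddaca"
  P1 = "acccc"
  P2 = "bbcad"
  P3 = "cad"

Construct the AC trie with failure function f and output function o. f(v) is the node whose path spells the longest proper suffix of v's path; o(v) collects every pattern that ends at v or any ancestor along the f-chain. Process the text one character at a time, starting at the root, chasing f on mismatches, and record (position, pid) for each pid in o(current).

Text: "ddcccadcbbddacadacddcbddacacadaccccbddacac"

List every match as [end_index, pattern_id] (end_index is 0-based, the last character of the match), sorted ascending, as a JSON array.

Build automaton:
Trie nodes:
  n0 'ε': a→7 b→1 c→16
  n1 'b': b→12 d→2
  n2 'bd': d→3
  n3 'bdd': a→4
  n4 'bdda': c→5
  n5 'bddac': a→6
  n6 'bddaca': ·  [P0 ends]
  n7 'a': c→8
  n8 'ac': c→9
  n9 'acc': c→10
  n10 'accc': c→11
  n11 'acccc': ·  [P1 ends]
  n12 'bb': c→13
  n13 'bbc': a→14
  n14 'bbca': d→15
  n15 'bbcad': ·  [P2 ends]
  n16 'c': a→17
  n17 'ca': d→18
  n18 'cad': ·  [P3 ends]

BFS fail/out derivation:
  n1('b'): parent n0 fail=0; on 'b' 0 → fail=0;  out ∅∪∅=∅
  n7('a'): parent n0 fail=0; on 'a' 0 → fail=0;  out ∅∪∅=∅
  n16('c'): parent n0 fail=0; on 'c' 0 → fail=0;  out ∅∪∅=∅
  n2('bd'): parent n1 fail=0; on 'd' 0 → fail=0;  out ∅∪∅=∅
  n8('ac'): parent n7 fail=0; on 'c' 0 → fail=16;  out ∅∪∅=∅
  n12('bb'): parent n1 fail=0; on 'b' 0 → fail=1;  out ∅∪∅=∅
  n17('ca'): parent n16 fail=0; on 'a' 0 → fail=7;  out ∅∪∅=∅
  n3('bdd'): parent n2 fail=0; on 'd' 0 → fail=0;  out ∅∪∅=∅
  n9('acc'): parent n8 fail=16; on 'c' 16→0 → fail=16;  out ∅∪∅=∅
  n13('bbc'): parent n12 fail=1; on 'c' 1→0 → fail=16;  out ∅∪∅=∅
  n18('cad'): parent n17 fail=7; on 'd' 7→0 → fail=0;  out {3}∪∅={3}
  n4('bdda'): parent n3 fail=0; on 'a' 0 → fail=7;  out ∅∪∅=∅
  n10('accc'): parent n9 fail=16; on 'c' 16→0 → fail=16;  out ∅∪∅=∅
  n14('bbca'): parent n13 fail=16; on 'a' 16 → fail=17;  out ∅∪∅=∅
  n5('bddac'): parent n4 fail=7; on 'c' 7 → fail=8;  out ∅∪∅=∅
  n11('acccc'): parent n10 fail=16; on 'c' 16→0 → fail=16;  out {1}∪∅={1}
  n15('bbcad'): parent n14 fail=17; on 'd' 17 → fail=18;  out {2}∪{3}={2,3}
  n6('bddaca'): parent n5 fail=8; on 'a' 8→16 → fail=17;  out {0}∪∅={0}

Text stream:
i=0 'd': node 0→0
i=1 'd': node 0→0
i=2 'c': node 0→16
i=3 'c': node 16→16 (fail-walked)
i=4 'c': node 16→16 (fail-walked)
i=5 'a': node 16→17
i=6 'd': node 17→18  ** P3@[4:6]
i=7 'c': node 18→16 (fail-walked)
i=8 'b': node 16→1 (fail-walked)
i=9 'b': node 1→12
i=10 'd': node 12→2 (fail-walked)
i=11 'd': node 2→3
i=12 'a': node 3→4
i=13 'c': node 4→5
i=14 'a': node 5→6  ** P0@[9:14]
i=15 'd': node 6→18 (fail-walked)  ** P3@[13:15]
i=16 'a': node 18→7 (fail-walked)
i=17 'c': node 7→8
i=18 'd': node 8→0 (fail-walked)
i=19 'd': node 0→0
i=20 'c': node 0→16
i=21 'b': node 16→1 (fail-walked)
i=22 'd': node 1→2
i=23 'd': node 2→3
i=24 'a': node 3→4
i=25 'c': node 4→5
i=26 'a': node 5→6  ** P0@[21:26]
i=27 'c': node 6→8 (fail-walked)
i=28 'a': node 8→17 (fail-walked)
i=29 'd': node 17→18  ** P3@[27:29]
i=30 'a': node 18→7 (fail-walked)
i=31 'c': node 7→8
i=32 'c': node 8→9
i=33 'c': node 9→10
i=34 'c': node 10→11  ** P1@[30:34]
i=35 'b': node 11→1 (fail-walked)
i=36 'd': node 1→2
i=37 'd': node 2→3
i=38 'a': node 3→4
i=39 'c': node 4→5
i=40 'a': node 5→6  ** P0@[35:40]
i=41 'c': node 6→8 (fail-walked)

All matches (sorted): [[6,3],[14,0],[15,3],[26,0],[29,3],[34,1],[40,0]]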